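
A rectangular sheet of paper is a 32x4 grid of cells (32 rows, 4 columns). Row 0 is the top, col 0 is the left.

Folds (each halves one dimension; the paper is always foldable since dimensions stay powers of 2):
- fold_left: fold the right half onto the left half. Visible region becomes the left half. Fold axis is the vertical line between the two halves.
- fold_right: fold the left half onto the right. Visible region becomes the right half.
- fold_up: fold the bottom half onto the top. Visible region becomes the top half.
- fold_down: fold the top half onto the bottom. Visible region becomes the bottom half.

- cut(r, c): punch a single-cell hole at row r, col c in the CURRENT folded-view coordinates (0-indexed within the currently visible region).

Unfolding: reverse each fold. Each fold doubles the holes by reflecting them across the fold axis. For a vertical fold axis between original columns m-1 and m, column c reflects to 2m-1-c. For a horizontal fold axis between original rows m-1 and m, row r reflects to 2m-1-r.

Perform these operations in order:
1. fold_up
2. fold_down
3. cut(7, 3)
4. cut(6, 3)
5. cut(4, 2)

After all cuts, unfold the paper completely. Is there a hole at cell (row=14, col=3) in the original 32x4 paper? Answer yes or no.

Op 1 fold_up: fold axis h@16; visible region now rows[0,16) x cols[0,4) = 16x4
Op 2 fold_down: fold axis h@8; visible region now rows[8,16) x cols[0,4) = 8x4
Op 3 cut(7, 3): punch at orig (15,3); cuts so far [(15, 3)]; region rows[8,16) x cols[0,4) = 8x4
Op 4 cut(6, 3): punch at orig (14,3); cuts so far [(14, 3), (15, 3)]; region rows[8,16) x cols[0,4) = 8x4
Op 5 cut(4, 2): punch at orig (12,2); cuts so far [(12, 2), (14, 3), (15, 3)]; region rows[8,16) x cols[0,4) = 8x4
Unfold 1 (reflect across h@8): 6 holes -> [(0, 3), (1, 3), (3, 2), (12, 2), (14, 3), (15, 3)]
Unfold 2 (reflect across h@16): 12 holes -> [(0, 3), (1, 3), (3, 2), (12, 2), (14, 3), (15, 3), (16, 3), (17, 3), (19, 2), (28, 2), (30, 3), (31, 3)]
Holes: [(0, 3), (1, 3), (3, 2), (12, 2), (14, 3), (15, 3), (16, 3), (17, 3), (19, 2), (28, 2), (30, 3), (31, 3)]

Answer: yes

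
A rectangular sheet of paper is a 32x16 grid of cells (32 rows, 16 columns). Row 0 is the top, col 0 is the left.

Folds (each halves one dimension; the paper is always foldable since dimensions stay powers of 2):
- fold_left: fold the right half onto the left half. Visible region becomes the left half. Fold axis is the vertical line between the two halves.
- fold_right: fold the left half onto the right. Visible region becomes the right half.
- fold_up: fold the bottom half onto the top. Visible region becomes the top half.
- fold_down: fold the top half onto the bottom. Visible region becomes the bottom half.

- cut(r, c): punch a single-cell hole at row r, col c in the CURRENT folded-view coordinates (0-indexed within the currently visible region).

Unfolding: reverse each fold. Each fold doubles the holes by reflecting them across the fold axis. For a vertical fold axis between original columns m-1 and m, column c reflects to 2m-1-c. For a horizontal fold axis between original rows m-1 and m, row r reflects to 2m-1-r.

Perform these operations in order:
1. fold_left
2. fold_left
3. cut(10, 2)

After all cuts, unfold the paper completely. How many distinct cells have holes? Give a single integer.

Op 1 fold_left: fold axis v@8; visible region now rows[0,32) x cols[0,8) = 32x8
Op 2 fold_left: fold axis v@4; visible region now rows[0,32) x cols[0,4) = 32x4
Op 3 cut(10, 2): punch at orig (10,2); cuts so far [(10, 2)]; region rows[0,32) x cols[0,4) = 32x4
Unfold 1 (reflect across v@4): 2 holes -> [(10, 2), (10, 5)]
Unfold 2 (reflect across v@8): 4 holes -> [(10, 2), (10, 5), (10, 10), (10, 13)]

Answer: 4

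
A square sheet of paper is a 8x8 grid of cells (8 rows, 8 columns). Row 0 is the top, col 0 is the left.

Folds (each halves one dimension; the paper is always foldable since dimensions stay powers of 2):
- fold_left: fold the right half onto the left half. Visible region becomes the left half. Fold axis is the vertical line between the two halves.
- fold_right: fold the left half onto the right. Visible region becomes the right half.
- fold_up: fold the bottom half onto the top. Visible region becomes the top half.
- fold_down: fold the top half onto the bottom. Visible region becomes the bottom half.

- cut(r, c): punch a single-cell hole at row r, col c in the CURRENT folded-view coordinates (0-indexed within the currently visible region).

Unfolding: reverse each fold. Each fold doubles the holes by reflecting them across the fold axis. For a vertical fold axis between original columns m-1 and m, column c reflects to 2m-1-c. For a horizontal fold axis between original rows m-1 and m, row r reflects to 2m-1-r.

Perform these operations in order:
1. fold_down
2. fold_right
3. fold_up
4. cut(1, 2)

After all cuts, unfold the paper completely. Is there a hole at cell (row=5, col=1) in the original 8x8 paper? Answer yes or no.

Answer: yes

Derivation:
Op 1 fold_down: fold axis h@4; visible region now rows[4,8) x cols[0,8) = 4x8
Op 2 fold_right: fold axis v@4; visible region now rows[4,8) x cols[4,8) = 4x4
Op 3 fold_up: fold axis h@6; visible region now rows[4,6) x cols[4,8) = 2x4
Op 4 cut(1, 2): punch at orig (5,6); cuts so far [(5, 6)]; region rows[4,6) x cols[4,8) = 2x4
Unfold 1 (reflect across h@6): 2 holes -> [(5, 6), (6, 6)]
Unfold 2 (reflect across v@4): 4 holes -> [(5, 1), (5, 6), (6, 1), (6, 6)]
Unfold 3 (reflect across h@4): 8 holes -> [(1, 1), (1, 6), (2, 1), (2, 6), (5, 1), (5, 6), (6, 1), (6, 6)]
Holes: [(1, 1), (1, 6), (2, 1), (2, 6), (5, 1), (5, 6), (6, 1), (6, 6)]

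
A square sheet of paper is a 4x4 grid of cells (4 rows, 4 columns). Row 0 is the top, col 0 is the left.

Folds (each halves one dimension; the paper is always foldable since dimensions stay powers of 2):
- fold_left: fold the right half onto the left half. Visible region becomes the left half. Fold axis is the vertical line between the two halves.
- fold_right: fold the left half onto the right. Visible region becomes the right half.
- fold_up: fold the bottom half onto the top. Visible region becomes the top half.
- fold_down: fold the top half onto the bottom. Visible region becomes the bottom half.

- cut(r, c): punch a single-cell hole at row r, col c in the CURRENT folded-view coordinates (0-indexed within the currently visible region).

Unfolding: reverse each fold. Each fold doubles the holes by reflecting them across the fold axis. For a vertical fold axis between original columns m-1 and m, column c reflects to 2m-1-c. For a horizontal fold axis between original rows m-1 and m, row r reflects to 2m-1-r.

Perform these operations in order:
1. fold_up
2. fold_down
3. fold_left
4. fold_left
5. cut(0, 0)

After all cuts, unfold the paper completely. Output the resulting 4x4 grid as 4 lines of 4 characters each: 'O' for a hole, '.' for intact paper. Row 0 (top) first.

Op 1 fold_up: fold axis h@2; visible region now rows[0,2) x cols[0,4) = 2x4
Op 2 fold_down: fold axis h@1; visible region now rows[1,2) x cols[0,4) = 1x4
Op 3 fold_left: fold axis v@2; visible region now rows[1,2) x cols[0,2) = 1x2
Op 4 fold_left: fold axis v@1; visible region now rows[1,2) x cols[0,1) = 1x1
Op 5 cut(0, 0): punch at orig (1,0); cuts so far [(1, 0)]; region rows[1,2) x cols[0,1) = 1x1
Unfold 1 (reflect across v@1): 2 holes -> [(1, 0), (1, 1)]
Unfold 2 (reflect across v@2): 4 holes -> [(1, 0), (1, 1), (1, 2), (1, 3)]
Unfold 3 (reflect across h@1): 8 holes -> [(0, 0), (0, 1), (0, 2), (0, 3), (1, 0), (1, 1), (1, 2), (1, 3)]
Unfold 4 (reflect across h@2): 16 holes -> [(0, 0), (0, 1), (0, 2), (0, 3), (1, 0), (1, 1), (1, 2), (1, 3), (2, 0), (2, 1), (2, 2), (2, 3), (3, 0), (3, 1), (3, 2), (3, 3)]

Answer: OOOO
OOOO
OOOO
OOOO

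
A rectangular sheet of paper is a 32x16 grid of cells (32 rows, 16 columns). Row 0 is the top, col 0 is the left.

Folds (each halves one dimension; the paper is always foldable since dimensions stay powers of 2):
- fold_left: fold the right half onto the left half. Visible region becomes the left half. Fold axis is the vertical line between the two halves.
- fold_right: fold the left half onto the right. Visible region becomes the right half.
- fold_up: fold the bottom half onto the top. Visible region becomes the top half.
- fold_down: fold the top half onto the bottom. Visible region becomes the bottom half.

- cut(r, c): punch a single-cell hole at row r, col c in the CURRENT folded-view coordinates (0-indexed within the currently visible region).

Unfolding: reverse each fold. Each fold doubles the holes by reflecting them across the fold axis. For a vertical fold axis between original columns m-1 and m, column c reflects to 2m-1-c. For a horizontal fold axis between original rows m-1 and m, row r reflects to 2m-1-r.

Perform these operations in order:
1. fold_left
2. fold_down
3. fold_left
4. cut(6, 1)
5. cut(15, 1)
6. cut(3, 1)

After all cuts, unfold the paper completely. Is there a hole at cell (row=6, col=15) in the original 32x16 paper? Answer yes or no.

Op 1 fold_left: fold axis v@8; visible region now rows[0,32) x cols[0,8) = 32x8
Op 2 fold_down: fold axis h@16; visible region now rows[16,32) x cols[0,8) = 16x8
Op 3 fold_left: fold axis v@4; visible region now rows[16,32) x cols[0,4) = 16x4
Op 4 cut(6, 1): punch at orig (22,1); cuts so far [(22, 1)]; region rows[16,32) x cols[0,4) = 16x4
Op 5 cut(15, 1): punch at orig (31,1); cuts so far [(22, 1), (31, 1)]; region rows[16,32) x cols[0,4) = 16x4
Op 6 cut(3, 1): punch at orig (19,1); cuts so far [(19, 1), (22, 1), (31, 1)]; region rows[16,32) x cols[0,4) = 16x4
Unfold 1 (reflect across v@4): 6 holes -> [(19, 1), (19, 6), (22, 1), (22, 6), (31, 1), (31, 6)]
Unfold 2 (reflect across h@16): 12 holes -> [(0, 1), (0, 6), (9, 1), (9, 6), (12, 1), (12, 6), (19, 1), (19, 6), (22, 1), (22, 6), (31, 1), (31, 6)]
Unfold 3 (reflect across v@8): 24 holes -> [(0, 1), (0, 6), (0, 9), (0, 14), (9, 1), (9, 6), (9, 9), (9, 14), (12, 1), (12, 6), (12, 9), (12, 14), (19, 1), (19, 6), (19, 9), (19, 14), (22, 1), (22, 6), (22, 9), (22, 14), (31, 1), (31, 6), (31, 9), (31, 14)]
Holes: [(0, 1), (0, 6), (0, 9), (0, 14), (9, 1), (9, 6), (9, 9), (9, 14), (12, 1), (12, 6), (12, 9), (12, 14), (19, 1), (19, 6), (19, 9), (19, 14), (22, 1), (22, 6), (22, 9), (22, 14), (31, 1), (31, 6), (31, 9), (31, 14)]

Answer: no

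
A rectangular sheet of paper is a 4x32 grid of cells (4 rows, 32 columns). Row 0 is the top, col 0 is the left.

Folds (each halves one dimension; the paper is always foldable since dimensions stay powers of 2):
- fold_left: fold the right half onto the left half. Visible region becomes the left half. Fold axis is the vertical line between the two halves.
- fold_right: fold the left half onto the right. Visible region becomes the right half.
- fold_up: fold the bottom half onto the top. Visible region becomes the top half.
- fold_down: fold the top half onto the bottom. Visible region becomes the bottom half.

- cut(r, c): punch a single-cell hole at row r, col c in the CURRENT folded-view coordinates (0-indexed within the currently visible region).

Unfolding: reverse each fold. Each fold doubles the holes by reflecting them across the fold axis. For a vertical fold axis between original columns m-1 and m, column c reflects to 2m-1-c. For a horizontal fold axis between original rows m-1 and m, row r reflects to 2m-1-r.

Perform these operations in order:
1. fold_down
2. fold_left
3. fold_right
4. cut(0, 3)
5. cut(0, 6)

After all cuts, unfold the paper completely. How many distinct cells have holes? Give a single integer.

Op 1 fold_down: fold axis h@2; visible region now rows[2,4) x cols[0,32) = 2x32
Op 2 fold_left: fold axis v@16; visible region now rows[2,4) x cols[0,16) = 2x16
Op 3 fold_right: fold axis v@8; visible region now rows[2,4) x cols[8,16) = 2x8
Op 4 cut(0, 3): punch at orig (2,11); cuts so far [(2, 11)]; region rows[2,4) x cols[8,16) = 2x8
Op 5 cut(0, 6): punch at orig (2,14); cuts so far [(2, 11), (2, 14)]; region rows[2,4) x cols[8,16) = 2x8
Unfold 1 (reflect across v@8): 4 holes -> [(2, 1), (2, 4), (2, 11), (2, 14)]
Unfold 2 (reflect across v@16): 8 holes -> [(2, 1), (2, 4), (2, 11), (2, 14), (2, 17), (2, 20), (2, 27), (2, 30)]
Unfold 3 (reflect across h@2): 16 holes -> [(1, 1), (1, 4), (1, 11), (1, 14), (1, 17), (1, 20), (1, 27), (1, 30), (2, 1), (2, 4), (2, 11), (2, 14), (2, 17), (2, 20), (2, 27), (2, 30)]

Answer: 16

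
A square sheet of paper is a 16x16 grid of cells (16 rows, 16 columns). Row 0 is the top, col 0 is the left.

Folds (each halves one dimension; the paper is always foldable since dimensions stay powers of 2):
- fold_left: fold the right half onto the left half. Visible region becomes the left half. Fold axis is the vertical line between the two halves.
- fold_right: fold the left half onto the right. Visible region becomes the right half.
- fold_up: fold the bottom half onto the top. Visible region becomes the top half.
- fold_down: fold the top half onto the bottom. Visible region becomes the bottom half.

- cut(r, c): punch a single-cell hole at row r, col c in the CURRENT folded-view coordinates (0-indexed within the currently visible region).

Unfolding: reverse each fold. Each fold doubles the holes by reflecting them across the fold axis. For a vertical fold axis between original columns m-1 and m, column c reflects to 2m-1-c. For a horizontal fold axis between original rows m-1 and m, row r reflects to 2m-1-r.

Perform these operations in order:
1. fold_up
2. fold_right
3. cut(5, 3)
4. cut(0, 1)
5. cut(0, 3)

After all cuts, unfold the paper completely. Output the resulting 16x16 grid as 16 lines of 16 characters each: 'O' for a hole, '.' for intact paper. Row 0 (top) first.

Op 1 fold_up: fold axis h@8; visible region now rows[0,8) x cols[0,16) = 8x16
Op 2 fold_right: fold axis v@8; visible region now rows[0,8) x cols[8,16) = 8x8
Op 3 cut(5, 3): punch at orig (5,11); cuts so far [(5, 11)]; region rows[0,8) x cols[8,16) = 8x8
Op 4 cut(0, 1): punch at orig (0,9); cuts so far [(0, 9), (5, 11)]; region rows[0,8) x cols[8,16) = 8x8
Op 5 cut(0, 3): punch at orig (0,11); cuts so far [(0, 9), (0, 11), (5, 11)]; region rows[0,8) x cols[8,16) = 8x8
Unfold 1 (reflect across v@8): 6 holes -> [(0, 4), (0, 6), (0, 9), (0, 11), (5, 4), (5, 11)]
Unfold 2 (reflect across h@8): 12 holes -> [(0, 4), (0, 6), (0, 9), (0, 11), (5, 4), (5, 11), (10, 4), (10, 11), (15, 4), (15, 6), (15, 9), (15, 11)]

Answer: ....O.O..O.O....
................
................
................
................
....O......O....
................
................
................
................
....O......O....
................
................
................
................
....O.O..O.O....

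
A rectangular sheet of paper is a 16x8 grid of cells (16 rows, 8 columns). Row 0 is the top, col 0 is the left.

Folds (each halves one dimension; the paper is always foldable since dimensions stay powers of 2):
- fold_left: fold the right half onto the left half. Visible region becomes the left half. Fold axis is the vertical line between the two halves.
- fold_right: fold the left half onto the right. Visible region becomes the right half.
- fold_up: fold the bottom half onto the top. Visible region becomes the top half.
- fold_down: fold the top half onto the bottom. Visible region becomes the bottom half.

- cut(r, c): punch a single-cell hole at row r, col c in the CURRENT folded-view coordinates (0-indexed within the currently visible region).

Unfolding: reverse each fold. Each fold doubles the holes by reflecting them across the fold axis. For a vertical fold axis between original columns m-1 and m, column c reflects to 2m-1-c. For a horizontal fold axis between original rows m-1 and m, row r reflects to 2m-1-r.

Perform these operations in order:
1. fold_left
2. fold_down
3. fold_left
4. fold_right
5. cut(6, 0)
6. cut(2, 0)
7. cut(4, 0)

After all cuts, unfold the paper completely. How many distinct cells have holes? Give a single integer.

Answer: 48

Derivation:
Op 1 fold_left: fold axis v@4; visible region now rows[0,16) x cols[0,4) = 16x4
Op 2 fold_down: fold axis h@8; visible region now rows[8,16) x cols[0,4) = 8x4
Op 3 fold_left: fold axis v@2; visible region now rows[8,16) x cols[0,2) = 8x2
Op 4 fold_right: fold axis v@1; visible region now rows[8,16) x cols[1,2) = 8x1
Op 5 cut(6, 0): punch at orig (14,1); cuts so far [(14, 1)]; region rows[8,16) x cols[1,2) = 8x1
Op 6 cut(2, 0): punch at orig (10,1); cuts so far [(10, 1), (14, 1)]; region rows[8,16) x cols[1,2) = 8x1
Op 7 cut(4, 0): punch at orig (12,1); cuts so far [(10, 1), (12, 1), (14, 1)]; region rows[8,16) x cols[1,2) = 8x1
Unfold 1 (reflect across v@1): 6 holes -> [(10, 0), (10, 1), (12, 0), (12, 1), (14, 0), (14, 1)]
Unfold 2 (reflect across v@2): 12 holes -> [(10, 0), (10, 1), (10, 2), (10, 3), (12, 0), (12, 1), (12, 2), (12, 3), (14, 0), (14, 1), (14, 2), (14, 3)]
Unfold 3 (reflect across h@8): 24 holes -> [(1, 0), (1, 1), (1, 2), (1, 3), (3, 0), (3, 1), (3, 2), (3, 3), (5, 0), (5, 1), (5, 2), (5, 3), (10, 0), (10, 1), (10, 2), (10, 3), (12, 0), (12, 1), (12, 2), (12, 3), (14, 0), (14, 1), (14, 2), (14, 3)]
Unfold 4 (reflect across v@4): 48 holes -> [(1, 0), (1, 1), (1, 2), (1, 3), (1, 4), (1, 5), (1, 6), (1, 7), (3, 0), (3, 1), (3, 2), (3, 3), (3, 4), (3, 5), (3, 6), (3, 7), (5, 0), (5, 1), (5, 2), (5, 3), (5, 4), (5, 5), (5, 6), (5, 7), (10, 0), (10, 1), (10, 2), (10, 3), (10, 4), (10, 5), (10, 6), (10, 7), (12, 0), (12, 1), (12, 2), (12, 3), (12, 4), (12, 5), (12, 6), (12, 7), (14, 0), (14, 1), (14, 2), (14, 3), (14, 4), (14, 5), (14, 6), (14, 7)]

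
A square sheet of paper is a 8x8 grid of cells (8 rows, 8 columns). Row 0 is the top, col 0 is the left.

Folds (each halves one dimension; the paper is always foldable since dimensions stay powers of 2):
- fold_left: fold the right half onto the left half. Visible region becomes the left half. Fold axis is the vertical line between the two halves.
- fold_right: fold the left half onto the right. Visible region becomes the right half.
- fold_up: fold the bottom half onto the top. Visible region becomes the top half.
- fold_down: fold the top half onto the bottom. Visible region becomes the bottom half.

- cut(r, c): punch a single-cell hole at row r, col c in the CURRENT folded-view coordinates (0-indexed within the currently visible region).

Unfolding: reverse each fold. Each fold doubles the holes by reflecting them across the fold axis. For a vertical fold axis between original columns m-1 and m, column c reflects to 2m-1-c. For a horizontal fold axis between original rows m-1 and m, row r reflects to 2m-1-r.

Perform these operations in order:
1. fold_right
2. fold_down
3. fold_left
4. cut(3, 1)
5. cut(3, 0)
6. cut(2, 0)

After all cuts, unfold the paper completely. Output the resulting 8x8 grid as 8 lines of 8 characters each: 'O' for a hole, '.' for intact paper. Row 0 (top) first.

Answer: OOOOOOOO
O..OO..O
........
........
........
........
O..OO..O
OOOOOOOO

Derivation:
Op 1 fold_right: fold axis v@4; visible region now rows[0,8) x cols[4,8) = 8x4
Op 2 fold_down: fold axis h@4; visible region now rows[4,8) x cols[4,8) = 4x4
Op 3 fold_left: fold axis v@6; visible region now rows[4,8) x cols[4,6) = 4x2
Op 4 cut(3, 1): punch at orig (7,5); cuts so far [(7, 5)]; region rows[4,8) x cols[4,6) = 4x2
Op 5 cut(3, 0): punch at orig (7,4); cuts so far [(7, 4), (7, 5)]; region rows[4,8) x cols[4,6) = 4x2
Op 6 cut(2, 0): punch at orig (6,4); cuts so far [(6, 4), (7, 4), (7, 5)]; region rows[4,8) x cols[4,6) = 4x2
Unfold 1 (reflect across v@6): 6 holes -> [(6, 4), (6, 7), (7, 4), (7, 5), (7, 6), (7, 7)]
Unfold 2 (reflect across h@4): 12 holes -> [(0, 4), (0, 5), (0, 6), (0, 7), (1, 4), (1, 7), (6, 4), (6, 7), (7, 4), (7, 5), (7, 6), (7, 7)]
Unfold 3 (reflect across v@4): 24 holes -> [(0, 0), (0, 1), (0, 2), (0, 3), (0, 4), (0, 5), (0, 6), (0, 7), (1, 0), (1, 3), (1, 4), (1, 7), (6, 0), (6, 3), (6, 4), (6, 7), (7, 0), (7, 1), (7, 2), (7, 3), (7, 4), (7, 5), (7, 6), (7, 7)]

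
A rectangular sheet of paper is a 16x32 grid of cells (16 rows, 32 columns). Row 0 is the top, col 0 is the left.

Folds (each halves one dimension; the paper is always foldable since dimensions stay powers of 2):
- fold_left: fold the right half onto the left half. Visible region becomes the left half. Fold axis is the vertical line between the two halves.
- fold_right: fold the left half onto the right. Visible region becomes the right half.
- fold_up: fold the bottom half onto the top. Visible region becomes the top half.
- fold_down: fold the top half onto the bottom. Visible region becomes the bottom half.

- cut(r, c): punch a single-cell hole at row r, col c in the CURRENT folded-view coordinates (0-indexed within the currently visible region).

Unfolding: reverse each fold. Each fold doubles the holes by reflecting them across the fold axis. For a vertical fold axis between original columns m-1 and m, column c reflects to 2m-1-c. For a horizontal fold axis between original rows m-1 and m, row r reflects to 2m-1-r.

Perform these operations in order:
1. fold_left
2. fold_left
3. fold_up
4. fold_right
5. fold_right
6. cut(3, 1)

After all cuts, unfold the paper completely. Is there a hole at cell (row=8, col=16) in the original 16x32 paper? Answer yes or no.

Answer: no

Derivation:
Op 1 fold_left: fold axis v@16; visible region now rows[0,16) x cols[0,16) = 16x16
Op 2 fold_left: fold axis v@8; visible region now rows[0,16) x cols[0,8) = 16x8
Op 3 fold_up: fold axis h@8; visible region now rows[0,8) x cols[0,8) = 8x8
Op 4 fold_right: fold axis v@4; visible region now rows[0,8) x cols[4,8) = 8x4
Op 5 fold_right: fold axis v@6; visible region now rows[0,8) x cols[6,8) = 8x2
Op 6 cut(3, 1): punch at orig (3,7); cuts so far [(3, 7)]; region rows[0,8) x cols[6,8) = 8x2
Unfold 1 (reflect across v@6): 2 holes -> [(3, 4), (3, 7)]
Unfold 2 (reflect across v@4): 4 holes -> [(3, 0), (3, 3), (3, 4), (3, 7)]
Unfold 3 (reflect across h@8): 8 holes -> [(3, 0), (3, 3), (3, 4), (3, 7), (12, 0), (12, 3), (12, 4), (12, 7)]
Unfold 4 (reflect across v@8): 16 holes -> [(3, 0), (3, 3), (3, 4), (3, 7), (3, 8), (3, 11), (3, 12), (3, 15), (12, 0), (12, 3), (12, 4), (12, 7), (12, 8), (12, 11), (12, 12), (12, 15)]
Unfold 5 (reflect across v@16): 32 holes -> [(3, 0), (3, 3), (3, 4), (3, 7), (3, 8), (3, 11), (3, 12), (3, 15), (3, 16), (3, 19), (3, 20), (3, 23), (3, 24), (3, 27), (3, 28), (3, 31), (12, 0), (12, 3), (12, 4), (12, 7), (12, 8), (12, 11), (12, 12), (12, 15), (12, 16), (12, 19), (12, 20), (12, 23), (12, 24), (12, 27), (12, 28), (12, 31)]
Holes: [(3, 0), (3, 3), (3, 4), (3, 7), (3, 8), (3, 11), (3, 12), (3, 15), (3, 16), (3, 19), (3, 20), (3, 23), (3, 24), (3, 27), (3, 28), (3, 31), (12, 0), (12, 3), (12, 4), (12, 7), (12, 8), (12, 11), (12, 12), (12, 15), (12, 16), (12, 19), (12, 20), (12, 23), (12, 24), (12, 27), (12, 28), (12, 31)]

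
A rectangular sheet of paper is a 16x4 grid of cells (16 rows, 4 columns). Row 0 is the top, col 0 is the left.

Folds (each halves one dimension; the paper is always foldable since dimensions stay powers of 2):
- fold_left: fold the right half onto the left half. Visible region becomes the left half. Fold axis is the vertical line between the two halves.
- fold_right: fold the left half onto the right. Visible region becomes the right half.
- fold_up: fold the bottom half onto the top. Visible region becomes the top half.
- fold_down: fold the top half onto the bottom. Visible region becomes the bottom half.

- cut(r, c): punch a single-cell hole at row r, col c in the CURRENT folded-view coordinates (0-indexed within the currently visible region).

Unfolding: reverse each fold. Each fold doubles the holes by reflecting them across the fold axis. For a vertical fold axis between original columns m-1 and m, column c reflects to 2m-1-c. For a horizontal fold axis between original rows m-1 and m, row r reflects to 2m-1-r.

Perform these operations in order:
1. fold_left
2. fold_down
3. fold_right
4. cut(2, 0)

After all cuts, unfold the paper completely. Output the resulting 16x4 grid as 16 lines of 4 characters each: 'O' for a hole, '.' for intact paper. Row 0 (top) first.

Answer: ....
....
....
....
....
OOOO
....
....
....
....
OOOO
....
....
....
....
....

Derivation:
Op 1 fold_left: fold axis v@2; visible region now rows[0,16) x cols[0,2) = 16x2
Op 2 fold_down: fold axis h@8; visible region now rows[8,16) x cols[0,2) = 8x2
Op 3 fold_right: fold axis v@1; visible region now rows[8,16) x cols[1,2) = 8x1
Op 4 cut(2, 0): punch at orig (10,1); cuts so far [(10, 1)]; region rows[8,16) x cols[1,2) = 8x1
Unfold 1 (reflect across v@1): 2 holes -> [(10, 0), (10, 1)]
Unfold 2 (reflect across h@8): 4 holes -> [(5, 0), (5, 1), (10, 0), (10, 1)]
Unfold 3 (reflect across v@2): 8 holes -> [(5, 0), (5, 1), (5, 2), (5, 3), (10, 0), (10, 1), (10, 2), (10, 3)]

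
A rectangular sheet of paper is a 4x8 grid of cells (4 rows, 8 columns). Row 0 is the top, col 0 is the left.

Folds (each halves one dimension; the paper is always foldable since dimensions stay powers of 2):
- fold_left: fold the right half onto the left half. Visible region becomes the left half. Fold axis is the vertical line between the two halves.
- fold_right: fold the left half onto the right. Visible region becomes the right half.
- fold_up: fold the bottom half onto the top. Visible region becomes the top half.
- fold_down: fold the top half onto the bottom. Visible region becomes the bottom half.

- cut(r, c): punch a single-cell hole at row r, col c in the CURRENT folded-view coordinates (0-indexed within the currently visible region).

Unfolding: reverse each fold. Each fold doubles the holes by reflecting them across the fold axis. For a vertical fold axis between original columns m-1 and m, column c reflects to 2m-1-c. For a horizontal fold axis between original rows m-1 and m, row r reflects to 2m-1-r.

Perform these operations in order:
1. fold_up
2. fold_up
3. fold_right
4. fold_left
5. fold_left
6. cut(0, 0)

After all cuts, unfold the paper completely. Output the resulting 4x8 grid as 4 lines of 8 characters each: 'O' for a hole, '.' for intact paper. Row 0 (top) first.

Answer: OOOOOOOO
OOOOOOOO
OOOOOOOO
OOOOOOOO

Derivation:
Op 1 fold_up: fold axis h@2; visible region now rows[0,2) x cols[0,8) = 2x8
Op 2 fold_up: fold axis h@1; visible region now rows[0,1) x cols[0,8) = 1x8
Op 3 fold_right: fold axis v@4; visible region now rows[0,1) x cols[4,8) = 1x4
Op 4 fold_left: fold axis v@6; visible region now rows[0,1) x cols[4,6) = 1x2
Op 5 fold_left: fold axis v@5; visible region now rows[0,1) x cols[4,5) = 1x1
Op 6 cut(0, 0): punch at orig (0,4); cuts so far [(0, 4)]; region rows[0,1) x cols[4,5) = 1x1
Unfold 1 (reflect across v@5): 2 holes -> [(0, 4), (0, 5)]
Unfold 2 (reflect across v@6): 4 holes -> [(0, 4), (0, 5), (0, 6), (0, 7)]
Unfold 3 (reflect across v@4): 8 holes -> [(0, 0), (0, 1), (0, 2), (0, 3), (0, 4), (0, 5), (0, 6), (0, 7)]
Unfold 4 (reflect across h@1): 16 holes -> [(0, 0), (0, 1), (0, 2), (0, 3), (0, 4), (0, 5), (0, 6), (0, 7), (1, 0), (1, 1), (1, 2), (1, 3), (1, 4), (1, 5), (1, 6), (1, 7)]
Unfold 5 (reflect across h@2): 32 holes -> [(0, 0), (0, 1), (0, 2), (0, 3), (0, 4), (0, 5), (0, 6), (0, 7), (1, 0), (1, 1), (1, 2), (1, 3), (1, 4), (1, 5), (1, 6), (1, 7), (2, 0), (2, 1), (2, 2), (2, 3), (2, 4), (2, 5), (2, 6), (2, 7), (3, 0), (3, 1), (3, 2), (3, 3), (3, 4), (3, 5), (3, 6), (3, 7)]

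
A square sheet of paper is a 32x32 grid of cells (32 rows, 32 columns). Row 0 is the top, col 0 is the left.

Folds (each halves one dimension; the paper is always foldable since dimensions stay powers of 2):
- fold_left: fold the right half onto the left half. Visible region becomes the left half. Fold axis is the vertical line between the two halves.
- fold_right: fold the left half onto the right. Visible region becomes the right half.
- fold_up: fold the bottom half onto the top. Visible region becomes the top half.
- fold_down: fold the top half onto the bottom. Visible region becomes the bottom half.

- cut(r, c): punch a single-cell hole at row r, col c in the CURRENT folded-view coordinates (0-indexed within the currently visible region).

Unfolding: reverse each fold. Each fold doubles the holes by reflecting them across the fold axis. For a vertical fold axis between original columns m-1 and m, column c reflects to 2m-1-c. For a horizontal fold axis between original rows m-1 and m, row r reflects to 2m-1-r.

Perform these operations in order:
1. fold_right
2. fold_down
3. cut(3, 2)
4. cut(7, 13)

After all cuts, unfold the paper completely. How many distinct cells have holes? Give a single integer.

Answer: 8

Derivation:
Op 1 fold_right: fold axis v@16; visible region now rows[0,32) x cols[16,32) = 32x16
Op 2 fold_down: fold axis h@16; visible region now rows[16,32) x cols[16,32) = 16x16
Op 3 cut(3, 2): punch at orig (19,18); cuts so far [(19, 18)]; region rows[16,32) x cols[16,32) = 16x16
Op 4 cut(7, 13): punch at orig (23,29); cuts so far [(19, 18), (23, 29)]; region rows[16,32) x cols[16,32) = 16x16
Unfold 1 (reflect across h@16): 4 holes -> [(8, 29), (12, 18), (19, 18), (23, 29)]
Unfold 2 (reflect across v@16): 8 holes -> [(8, 2), (8, 29), (12, 13), (12, 18), (19, 13), (19, 18), (23, 2), (23, 29)]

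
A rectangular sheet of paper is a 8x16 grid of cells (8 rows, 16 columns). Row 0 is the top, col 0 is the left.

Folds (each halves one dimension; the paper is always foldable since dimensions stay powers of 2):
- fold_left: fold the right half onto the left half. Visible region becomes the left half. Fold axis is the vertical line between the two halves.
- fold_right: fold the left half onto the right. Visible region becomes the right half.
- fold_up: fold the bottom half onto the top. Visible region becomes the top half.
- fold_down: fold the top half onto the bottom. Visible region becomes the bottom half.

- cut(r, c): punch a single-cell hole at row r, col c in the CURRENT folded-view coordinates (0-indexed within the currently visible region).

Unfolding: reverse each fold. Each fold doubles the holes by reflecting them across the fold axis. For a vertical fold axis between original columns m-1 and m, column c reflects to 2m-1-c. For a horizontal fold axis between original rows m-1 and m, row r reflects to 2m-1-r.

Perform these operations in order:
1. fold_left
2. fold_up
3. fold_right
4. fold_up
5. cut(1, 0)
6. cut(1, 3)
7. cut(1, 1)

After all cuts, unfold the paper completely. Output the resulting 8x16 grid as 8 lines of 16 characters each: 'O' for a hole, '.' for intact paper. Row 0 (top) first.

Op 1 fold_left: fold axis v@8; visible region now rows[0,8) x cols[0,8) = 8x8
Op 2 fold_up: fold axis h@4; visible region now rows[0,4) x cols[0,8) = 4x8
Op 3 fold_right: fold axis v@4; visible region now rows[0,4) x cols[4,8) = 4x4
Op 4 fold_up: fold axis h@2; visible region now rows[0,2) x cols[4,8) = 2x4
Op 5 cut(1, 0): punch at orig (1,4); cuts so far [(1, 4)]; region rows[0,2) x cols[4,8) = 2x4
Op 6 cut(1, 3): punch at orig (1,7); cuts so far [(1, 4), (1, 7)]; region rows[0,2) x cols[4,8) = 2x4
Op 7 cut(1, 1): punch at orig (1,5); cuts so far [(1, 4), (1, 5), (1, 7)]; region rows[0,2) x cols[4,8) = 2x4
Unfold 1 (reflect across h@2): 6 holes -> [(1, 4), (1, 5), (1, 7), (2, 4), (2, 5), (2, 7)]
Unfold 2 (reflect across v@4): 12 holes -> [(1, 0), (1, 2), (1, 3), (1, 4), (1, 5), (1, 7), (2, 0), (2, 2), (2, 3), (2, 4), (2, 5), (2, 7)]
Unfold 3 (reflect across h@4): 24 holes -> [(1, 0), (1, 2), (1, 3), (1, 4), (1, 5), (1, 7), (2, 0), (2, 2), (2, 3), (2, 4), (2, 5), (2, 7), (5, 0), (5, 2), (5, 3), (5, 4), (5, 5), (5, 7), (6, 0), (6, 2), (6, 3), (6, 4), (6, 5), (6, 7)]
Unfold 4 (reflect across v@8): 48 holes -> [(1, 0), (1, 2), (1, 3), (1, 4), (1, 5), (1, 7), (1, 8), (1, 10), (1, 11), (1, 12), (1, 13), (1, 15), (2, 0), (2, 2), (2, 3), (2, 4), (2, 5), (2, 7), (2, 8), (2, 10), (2, 11), (2, 12), (2, 13), (2, 15), (5, 0), (5, 2), (5, 3), (5, 4), (5, 5), (5, 7), (5, 8), (5, 10), (5, 11), (5, 12), (5, 13), (5, 15), (6, 0), (6, 2), (6, 3), (6, 4), (6, 5), (6, 7), (6, 8), (6, 10), (6, 11), (6, 12), (6, 13), (6, 15)]

Answer: ................
O.OOOO.OO.OOOO.O
O.OOOO.OO.OOOO.O
................
................
O.OOOO.OO.OOOO.O
O.OOOO.OO.OOOO.O
................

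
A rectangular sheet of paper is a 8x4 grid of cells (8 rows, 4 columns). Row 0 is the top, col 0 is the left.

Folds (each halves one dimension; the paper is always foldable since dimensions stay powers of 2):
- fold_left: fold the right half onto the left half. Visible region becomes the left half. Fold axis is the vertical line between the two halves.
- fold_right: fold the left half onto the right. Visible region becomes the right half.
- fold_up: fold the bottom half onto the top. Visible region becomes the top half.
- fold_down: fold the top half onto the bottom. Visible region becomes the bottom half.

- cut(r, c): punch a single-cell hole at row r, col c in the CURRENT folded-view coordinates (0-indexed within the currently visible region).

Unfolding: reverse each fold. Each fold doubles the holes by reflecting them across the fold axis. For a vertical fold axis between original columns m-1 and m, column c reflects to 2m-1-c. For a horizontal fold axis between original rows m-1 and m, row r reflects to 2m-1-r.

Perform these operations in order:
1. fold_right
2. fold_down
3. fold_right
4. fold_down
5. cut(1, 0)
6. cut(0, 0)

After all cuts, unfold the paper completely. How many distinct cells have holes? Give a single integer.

Answer: 32

Derivation:
Op 1 fold_right: fold axis v@2; visible region now rows[0,8) x cols[2,4) = 8x2
Op 2 fold_down: fold axis h@4; visible region now rows[4,8) x cols[2,4) = 4x2
Op 3 fold_right: fold axis v@3; visible region now rows[4,8) x cols[3,4) = 4x1
Op 4 fold_down: fold axis h@6; visible region now rows[6,8) x cols[3,4) = 2x1
Op 5 cut(1, 0): punch at orig (7,3); cuts so far [(7, 3)]; region rows[6,8) x cols[3,4) = 2x1
Op 6 cut(0, 0): punch at orig (6,3); cuts so far [(6, 3), (7, 3)]; region rows[6,8) x cols[3,4) = 2x1
Unfold 1 (reflect across h@6): 4 holes -> [(4, 3), (5, 3), (6, 3), (7, 3)]
Unfold 2 (reflect across v@3): 8 holes -> [(4, 2), (4, 3), (5, 2), (5, 3), (6, 2), (6, 3), (7, 2), (7, 3)]
Unfold 3 (reflect across h@4): 16 holes -> [(0, 2), (0, 3), (1, 2), (1, 3), (2, 2), (2, 3), (3, 2), (3, 3), (4, 2), (4, 3), (5, 2), (5, 3), (6, 2), (6, 3), (7, 2), (7, 3)]
Unfold 4 (reflect across v@2): 32 holes -> [(0, 0), (0, 1), (0, 2), (0, 3), (1, 0), (1, 1), (1, 2), (1, 3), (2, 0), (2, 1), (2, 2), (2, 3), (3, 0), (3, 1), (3, 2), (3, 3), (4, 0), (4, 1), (4, 2), (4, 3), (5, 0), (5, 1), (5, 2), (5, 3), (6, 0), (6, 1), (6, 2), (6, 3), (7, 0), (7, 1), (7, 2), (7, 3)]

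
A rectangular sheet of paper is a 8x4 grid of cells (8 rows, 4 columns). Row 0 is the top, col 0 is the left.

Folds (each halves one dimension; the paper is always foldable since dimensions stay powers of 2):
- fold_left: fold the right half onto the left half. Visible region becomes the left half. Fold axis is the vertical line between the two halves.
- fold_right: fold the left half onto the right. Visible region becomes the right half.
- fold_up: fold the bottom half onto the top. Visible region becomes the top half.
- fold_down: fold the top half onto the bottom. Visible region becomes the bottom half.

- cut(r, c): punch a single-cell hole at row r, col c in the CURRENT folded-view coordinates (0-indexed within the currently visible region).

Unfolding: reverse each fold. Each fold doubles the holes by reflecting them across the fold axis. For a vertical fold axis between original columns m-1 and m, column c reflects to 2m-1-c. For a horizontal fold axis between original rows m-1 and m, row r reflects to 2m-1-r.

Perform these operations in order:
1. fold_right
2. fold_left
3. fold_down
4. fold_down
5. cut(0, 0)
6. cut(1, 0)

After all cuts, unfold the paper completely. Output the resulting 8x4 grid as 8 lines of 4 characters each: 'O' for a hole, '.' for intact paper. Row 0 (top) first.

Answer: OOOO
OOOO
OOOO
OOOO
OOOO
OOOO
OOOO
OOOO

Derivation:
Op 1 fold_right: fold axis v@2; visible region now rows[0,8) x cols[2,4) = 8x2
Op 2 fold_left: fold axis v@3; visible region now rows[0,8) x cols[2,3) = 8x1
Op 3 fold_down: fold axis h@4; visible region now rows[4,8) x cols[2,3) = 4x1
Op 4 fold_down: fold axis h@6; visible region now rows[6,8) x cols[2,3) = 2x1
Op 5 cut(0, 0): punch at orig (6,2); cuts so far [(6, 2)]; region rows[6,8) x cols[2,3) = 2x1
Op 6 cut(1, 0): punch at orig (7,2); cuts so far [(6, 2), (7, 2)]; region rows[6,8) x cols[2,3) = 2x1
Unfold 1 (reflect across h@6): 4 holes -> [(4, 2), (5, 2), (6, 2), (7, 2)]
Unfold 2 (reflect across h@4): 8 holes -> [(0, 2), (1, 2), (2, 2), (3, 2), (4, 2), (5, 2), (6, 2), (7, 2)]
Unfold 3 (reflect across v@3): 16 holes -> [(0, 2), (0, 3), (1, 2), (1, 3), (2, 2), (2, 3), (3, 2), (3, 3), (4, 2), (4, 3), (5, 2), (5, 3), (6, 2), (6, 3), (7, 2), (7, 3)]
Unfold 4 (reflect across v@2): 32 holes -> [(0, 0), (0, 1), (0, 2), (0, 3), (1, 0), (1, 1), (1, 2), (1, 3), (2, 0), (2, 1), (2, 2), (2, 3), (3, 0), (3, 1), (3, 2), (3, 3), (4, 0), (4, 1), (4, 2), (4, 3), (5, 0), (5, 1), (5, 2), (5, 3), (6, 0), (6, 1), (6, 2), (6, 3), (7, 0), (7, 1), (7, 2), (7, 3)]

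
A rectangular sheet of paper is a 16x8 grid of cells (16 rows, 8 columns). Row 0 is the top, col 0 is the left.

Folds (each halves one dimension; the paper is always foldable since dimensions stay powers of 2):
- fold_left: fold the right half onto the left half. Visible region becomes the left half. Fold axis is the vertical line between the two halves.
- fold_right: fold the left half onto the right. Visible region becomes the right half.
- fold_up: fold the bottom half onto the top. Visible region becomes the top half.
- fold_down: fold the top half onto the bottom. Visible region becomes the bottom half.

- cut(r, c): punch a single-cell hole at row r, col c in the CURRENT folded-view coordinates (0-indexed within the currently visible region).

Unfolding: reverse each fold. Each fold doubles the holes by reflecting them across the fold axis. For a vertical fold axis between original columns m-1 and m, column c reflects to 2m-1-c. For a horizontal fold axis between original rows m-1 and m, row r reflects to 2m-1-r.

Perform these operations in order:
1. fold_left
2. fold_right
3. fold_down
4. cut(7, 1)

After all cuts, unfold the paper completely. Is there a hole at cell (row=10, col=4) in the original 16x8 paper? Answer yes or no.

Answer: no

Derivation:
Op 1 fold_left: fold axis v@4; visible region now rows[0,16) x cols[0,4) = 16x4
Op 2 fold_right: fold axis v@2; visible region now rows[0,16) x cols[2,4) = 16x2
Op 3 fold_down: fold axis h@8; visible region now rows[8,16) x cols[2,4) = 8x2
Op 4 cut(7, 1): punch at orig (15,3); cuts so far [(15, 3)]; region rows[8,16) x cols[2,4) = 8x2
Unfold 1 (reflect across h@8): 2 holes -> [(0, 3), (15, 3)]
Unfold 2 (reflect across v@2): 4 holes -> [(0, 0), (0, 3), (15, 0), (15, 3)]
Unfold 3 (reflect across v@4): 8 holes -> [(0, 0), (0, 3), (0, 4), (0, 7), (15, 0), (15, 3), (15, 4), (15, 7)]
Holes: [(0, 0), (0, 3), (0, 4), (0, 7), (15, 0), (15, 3), (15, 4), (15, 7)]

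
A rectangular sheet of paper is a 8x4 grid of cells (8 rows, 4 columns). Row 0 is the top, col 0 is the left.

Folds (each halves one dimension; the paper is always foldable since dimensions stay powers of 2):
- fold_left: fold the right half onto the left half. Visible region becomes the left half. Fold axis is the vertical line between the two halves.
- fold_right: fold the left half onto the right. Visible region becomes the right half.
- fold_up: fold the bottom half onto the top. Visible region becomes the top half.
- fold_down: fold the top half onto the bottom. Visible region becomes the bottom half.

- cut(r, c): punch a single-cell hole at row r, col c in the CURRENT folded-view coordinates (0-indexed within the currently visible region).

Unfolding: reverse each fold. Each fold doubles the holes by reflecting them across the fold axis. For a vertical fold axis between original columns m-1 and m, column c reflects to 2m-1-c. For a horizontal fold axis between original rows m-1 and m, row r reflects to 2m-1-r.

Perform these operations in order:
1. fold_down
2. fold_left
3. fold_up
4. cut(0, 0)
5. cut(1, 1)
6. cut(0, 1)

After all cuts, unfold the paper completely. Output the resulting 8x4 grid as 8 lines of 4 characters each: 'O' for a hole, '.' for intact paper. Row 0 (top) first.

Op 1 fold_down: fold axis h@4; visible region now rows[4,8) x cols[0,4) = 4x4
Op 2 fold_left: fold axis v@2; visible region now rows[4,8) x cols[0,2) = 4x2
Op 3 fold_up: fold axis h@6; visible region now rows[4,6) x cols[0,2) = 2x2
Op 4 cut(0, 0): punch at orig (4,0); cuts so far [(4, 0)]; region rows[4,6) x cols[0,2) = 2x2
Op 5 cut(1, 1): punch at orig (5,1); cuts so far [(4, 0), (5, 1)]; region rows[4,6) x cols[0,2) = 2x2
Op 6 cut(0, 1): punch at orig (4,1); cuts so far [(4, 0), (4, 1), (5, 1)]; region rows[4,6) x cols[0,2) = 2x2
Unfold 1 (reflect across h@6): 6 holes -> [(4, 0), (4, 1), (5, 1), (6, 1), (7, 0), (7, 1)]
Unfold 2 (reflect across v@2): 12 holes -> [(4, 0), (4, 1), (4, 2), (4, 3), (5, 1), (5, 2), (6, 1), (6, 2), (7, 0), (7, 1), (7, 2), (7, 3)]
Unfold 3 (reflect across h@4): 24 holes -> [(0, 0), (0, 1), (0, 2), (0, 3), (1, 1), (1, 2), (2, 1), (2, 2), (3, 0), (3, 1), (3, 2), (3, 3), (4, 0), (4, 1), (4, 2), (4, 3), (5, 1), (5, 2), (6, 1), (6, 2), (7, 0), (7, 1), (7, 2), (7, 3)]

Answer: OOOO
.OO.
.OO.
OOOO
OOOO
.OO.
.OO.
OOOO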